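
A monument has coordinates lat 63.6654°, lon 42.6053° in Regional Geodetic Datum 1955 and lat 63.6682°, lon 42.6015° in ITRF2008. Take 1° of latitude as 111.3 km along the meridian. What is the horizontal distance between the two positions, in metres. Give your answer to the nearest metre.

Δφ = 63.6682° − 63.6654° = +0.0028°; Δλ = 42.6015° − 42.6053° = -0.0038°.
ΔN = Δφ × 111300 = 311.6 m; ΔE = Δλ × 111300 × cos(63.6654°) = -0.0038 × 111300 × 0.443612 = -187.6 m.
Distance = √(ΔE² + ΔN²) = √((-187.6)² + 311.6²) = 363.8 m.

364 m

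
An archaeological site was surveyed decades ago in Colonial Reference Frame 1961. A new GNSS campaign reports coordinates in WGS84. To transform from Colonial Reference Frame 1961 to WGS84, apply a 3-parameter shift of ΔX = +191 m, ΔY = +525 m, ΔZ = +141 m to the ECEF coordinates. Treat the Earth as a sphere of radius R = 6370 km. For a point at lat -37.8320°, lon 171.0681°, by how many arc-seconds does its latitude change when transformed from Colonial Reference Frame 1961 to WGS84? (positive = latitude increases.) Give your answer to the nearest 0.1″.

sin φ = -0.613348, cos φ = 0.789813, sin λ = 0.155260, cos λ = -0.987874.
North component: ΔN = −sin φ cos λ·ΔX − sin φ sin λ·ΔY + cos φ·ΔZ = −(-0.613348)(-0.987874)(191) − (-0.613348)(0.155260)(525) + (0.789813)(141) = 45.63 m.
1° of latitude spans πR/180 = 111177 m, so Δφ = 45.63 / 111177 × 3600 = 1.478″.

Δφ = 1.5″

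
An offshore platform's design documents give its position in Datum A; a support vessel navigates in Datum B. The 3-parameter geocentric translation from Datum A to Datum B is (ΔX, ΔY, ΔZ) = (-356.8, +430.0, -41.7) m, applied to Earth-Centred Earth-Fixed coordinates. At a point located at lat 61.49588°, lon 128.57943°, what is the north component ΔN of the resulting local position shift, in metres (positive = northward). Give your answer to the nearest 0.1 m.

At φ = 61.49588°, λ = 128.57943°: sin φ = 0.878783, cos φ = 0.477222, sin λ = 0.781744, cos λ = -0.623599.
ΔN = −sin φ cos λ·ΔX − sin φ sin λ·ΔY + cos φ·ΔZ = −(0.878783)(-0.623599)(-356.8) − (0.878783)(0.781744)(430.0) + (0.477222)(-41.7) = -510.83 m.

ΔN = -510.8 m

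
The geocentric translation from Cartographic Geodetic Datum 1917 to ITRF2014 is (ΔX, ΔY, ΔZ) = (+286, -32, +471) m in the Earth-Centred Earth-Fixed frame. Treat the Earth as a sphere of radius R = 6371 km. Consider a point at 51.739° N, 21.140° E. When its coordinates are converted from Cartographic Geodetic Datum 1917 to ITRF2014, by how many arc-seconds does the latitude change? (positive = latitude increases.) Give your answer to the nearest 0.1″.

Δφ = 3.0″

sin φ = 0.785198, cos φ = 0.619245, sin λ = 0.360648, cos λ = 0.932702.
North component: ΔN = −sin φ cos λ·ΔX − sin φ sin λ·ΔY + cos φ·ΔZ = −(0.785198)(0.932702)(286) − (0.785198)(0.360648)(-32) + (0.619245)(471) = 91.27 m.
1° of latitude spans πR/180 = 111195 m, so Δφ = 91.27 / 111195 × 3600 = 2.955″.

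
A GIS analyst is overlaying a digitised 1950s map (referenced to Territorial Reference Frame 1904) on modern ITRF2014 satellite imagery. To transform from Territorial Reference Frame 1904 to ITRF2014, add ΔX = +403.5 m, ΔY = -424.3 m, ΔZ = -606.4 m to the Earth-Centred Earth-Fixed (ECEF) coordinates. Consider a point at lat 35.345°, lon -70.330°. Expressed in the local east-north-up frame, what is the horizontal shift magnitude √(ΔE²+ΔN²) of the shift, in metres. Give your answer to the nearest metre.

At φ = 35.345°, λ = -70.330°: sin φ = 0.578498, cos φ = 0.815683, sin λ = -0.941647, cos λ = 0.336602.
ΔE = −sin λ·ΔX + cos λ·ΔY = −(-0.941647)·(403.5) + (0.336602)·(-424.3) = 237.13 m.
ΔN = −sin φ cos λ·ΔX − sin φ sin λ·ΔY + cos φ·ΔZ = −(0.578498)(0.336602)(403.5) − (0.578498)(-0.941647)(-424.3) + (0.815683)(-606.4) = -804.34 m.
Horizontal magnitude = √(ΔE² + ΔN²) = √(237.13² + (-804.34)²) = 838.56 m.

839 m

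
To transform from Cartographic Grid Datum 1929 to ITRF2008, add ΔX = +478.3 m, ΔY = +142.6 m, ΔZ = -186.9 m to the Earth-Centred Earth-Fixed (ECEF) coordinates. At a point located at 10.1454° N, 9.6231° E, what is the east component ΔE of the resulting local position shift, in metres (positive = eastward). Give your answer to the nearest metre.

ΔE = 61 m

At φ = 10.1454°, λ = 9.6231°: sin φ = 0.176147, cos φ = 0.984364, sin λ = 0.167166, cos λ = 0.985929.
ΔE = −sin λ·ΔX + cos λ·ΔY = −(0.167166)·(478.3) + (0.985929)·(142.6) = 60.64 m.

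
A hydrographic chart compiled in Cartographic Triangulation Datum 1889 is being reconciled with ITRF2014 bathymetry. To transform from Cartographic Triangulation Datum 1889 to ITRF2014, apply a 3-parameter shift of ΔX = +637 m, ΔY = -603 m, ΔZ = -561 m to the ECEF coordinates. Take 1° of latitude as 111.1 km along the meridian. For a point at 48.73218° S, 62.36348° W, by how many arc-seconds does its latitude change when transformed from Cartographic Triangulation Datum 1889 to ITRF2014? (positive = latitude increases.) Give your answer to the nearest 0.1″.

Δφ = 8.2″

sin φ = -0.751635, cos φ = 0.659580, sin λ = -0.885908, cos λ = 0.463861.
North component: ΔN = −sin φ cos λ·ΔX − sin φ sin λ·ΔY + cos φ·ΔZ = −(-0.751635)(0.463861)(637) − (-0.751635)(-0.885908)(-603) + (0.659580)(-561) = 253.59 m.
1° of latitude spans 111100 m, so Δφ = 253.59 / 111100 × 3600 = 8.217″.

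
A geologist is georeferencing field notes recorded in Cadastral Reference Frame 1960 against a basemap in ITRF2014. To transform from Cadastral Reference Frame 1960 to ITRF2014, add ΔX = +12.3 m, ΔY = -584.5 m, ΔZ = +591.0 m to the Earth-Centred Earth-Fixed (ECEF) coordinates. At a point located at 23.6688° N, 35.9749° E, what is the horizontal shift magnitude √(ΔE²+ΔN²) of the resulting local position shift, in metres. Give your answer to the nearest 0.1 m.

828.5 m

At φ = 23.6688°, λ = 35.9749°: sin φ = 0.401449, cos φ = 0.915881, sin λ = 0.587431, cos λ = 0.809274.
ΔE = −sin λ·ΔX + cos λ·ΔY = −(0.587431)·(12.3) + (0.809274)·(-584.5) = -480.25 m.
ΔN = −sin φ cos λ·ΔX − sin φ sin λ·ΔY + cos φ·ΔZ = −(0.401449)(0.809274)(12.3) − (0.401449)(0.587431)(-584.5) + (0.915881)(591.0) = 675.13 m.
Horizontal magnitude = √(ΔE² + ΔN²) = √((-480.25)² + 675.13²) = 828.51 m.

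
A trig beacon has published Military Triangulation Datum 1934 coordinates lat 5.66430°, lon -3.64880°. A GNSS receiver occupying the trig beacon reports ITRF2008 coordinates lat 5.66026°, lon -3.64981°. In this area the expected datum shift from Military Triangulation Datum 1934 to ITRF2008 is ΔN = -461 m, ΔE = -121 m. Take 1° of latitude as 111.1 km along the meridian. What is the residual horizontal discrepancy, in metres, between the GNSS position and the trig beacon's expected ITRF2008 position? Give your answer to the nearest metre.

Observed coordinate differences: Δφ = -0.00404°, Δλ = -0.00101°.
Converting to metres (1° lat = 111100 m, cos φ = 0.995117): observed ΔN = -448.8 m, observed ΔE = -111.7 m.
Subtracting the expected shift leaves a residual of -448.8 − (-461) = 12.2 m north and -111.7 − (-121) = 9.3 m east.
Residual distance = √(12.2² + 9.3²) = 15.3 m.

15 m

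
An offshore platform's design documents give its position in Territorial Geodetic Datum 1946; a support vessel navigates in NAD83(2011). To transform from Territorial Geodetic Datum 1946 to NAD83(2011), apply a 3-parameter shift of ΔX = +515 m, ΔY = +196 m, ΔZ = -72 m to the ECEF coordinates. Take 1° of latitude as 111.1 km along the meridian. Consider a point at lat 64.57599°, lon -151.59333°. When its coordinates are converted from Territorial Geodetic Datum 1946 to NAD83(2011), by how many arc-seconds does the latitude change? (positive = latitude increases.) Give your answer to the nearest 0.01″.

sin φ = 0.903155, cos φ = 0.429314, sin λ = -0.475727, cos λ = -0.879593.
North component: ΔN = −sin φ cos λ·ΔX − sin φ sin λ·ΔY + cos φ·ΔZ = −(0.903155)(-0.879593)(515) − (0.903155)(-0.475727)(196) + (0.429314)(-72) = 462.42 m.
1° of latitude spans 111100 m, so Δφ = 462.42 / 111100 × 3600 = 14.984″.

Δφ = 14.98″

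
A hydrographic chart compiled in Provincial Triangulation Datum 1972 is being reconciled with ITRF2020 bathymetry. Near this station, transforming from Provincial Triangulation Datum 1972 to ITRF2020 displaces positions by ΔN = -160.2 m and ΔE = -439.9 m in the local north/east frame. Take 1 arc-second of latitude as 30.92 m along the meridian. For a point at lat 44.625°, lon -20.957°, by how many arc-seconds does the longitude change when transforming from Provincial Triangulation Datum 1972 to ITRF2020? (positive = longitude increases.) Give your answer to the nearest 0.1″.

Δλ = -20.0″

At latitude 44.625°, cos φ = 0.711720.
1″ of longitude at this latitude = 30.92 × cos φ = 22.0064 m, so Δλ = -439.9 / 22.0064 = -19.990″.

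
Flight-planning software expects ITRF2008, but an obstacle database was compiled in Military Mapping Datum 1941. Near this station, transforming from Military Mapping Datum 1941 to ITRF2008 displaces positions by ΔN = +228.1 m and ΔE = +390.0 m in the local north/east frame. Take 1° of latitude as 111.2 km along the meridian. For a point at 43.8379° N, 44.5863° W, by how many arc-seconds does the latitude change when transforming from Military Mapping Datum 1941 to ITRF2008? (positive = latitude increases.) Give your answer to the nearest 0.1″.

Δφ = 7.4″

1° of latitude = 111.2 km, so Δφ = 228.1 / 111200 = 0.0020513° = 7.385″.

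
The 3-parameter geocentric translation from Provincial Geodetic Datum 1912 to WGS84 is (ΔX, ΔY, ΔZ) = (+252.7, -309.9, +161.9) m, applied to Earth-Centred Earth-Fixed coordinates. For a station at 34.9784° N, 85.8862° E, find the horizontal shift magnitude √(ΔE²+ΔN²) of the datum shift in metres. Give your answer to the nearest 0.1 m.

At φ = 34.9784°, λ = 85.8862°: sin φ = 0.573268, cos φ = 0.819368, sin λ = 0.997424, cos λ = 0.071738.
ΔE = −sin λ·ΔX + cos λ·ΔY = −(0.997424)·(252.7) + (0.071738)·(-309.9) = -274.28 m.
ΔN = −sin φ cos λ·ΔX − sin φ sin λ·ΔY + cos φ·ΔZ = −(0.573268)(0.071738)(252.7) − (0.573268)(0.997424)(-309.9) + (0.819368)(161.9) = 299.46 m.
Horizontal magnitude = √(ΔE² + ΔN²) = √((-274.28)² + 299.46²) = 406.09 m.

406.1 m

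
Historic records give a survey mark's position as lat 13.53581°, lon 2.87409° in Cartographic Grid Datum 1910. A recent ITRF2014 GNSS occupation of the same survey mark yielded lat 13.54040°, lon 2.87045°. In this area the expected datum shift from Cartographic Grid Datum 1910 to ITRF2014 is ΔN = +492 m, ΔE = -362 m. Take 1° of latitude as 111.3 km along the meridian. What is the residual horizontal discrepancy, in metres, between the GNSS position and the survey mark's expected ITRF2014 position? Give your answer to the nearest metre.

Observed coordinate differences: Δφ = +0.00459°, Δλ = -0.00364°.
Converting to metres (1° lat = 111300 m, cos φ = 0.972224): observed ΔN = 510.9 m, observed ΔE = -393.9 m.
Subtracting the expected shift leaves a residual of 510.9 − (492) = 18.9 m north and -393.9 − (-362) = -31.9 m east.
Residual distance = √(18.9² + (-31.9)²) = 37.0 m.

37 m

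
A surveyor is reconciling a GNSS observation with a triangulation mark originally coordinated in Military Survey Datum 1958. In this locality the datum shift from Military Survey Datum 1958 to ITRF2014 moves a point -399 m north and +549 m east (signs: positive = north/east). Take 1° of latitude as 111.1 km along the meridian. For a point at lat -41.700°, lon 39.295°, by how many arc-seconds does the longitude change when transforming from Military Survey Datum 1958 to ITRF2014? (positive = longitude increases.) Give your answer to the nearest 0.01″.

Δλ = 23.83″

At latitude -41.700°, cos φ = 0.746638.
1° of longitude at this latitude = 111.1 × cos φ = 82.95 km, so Δλ = 549.0 / 82951.5 = 0.0066183° = 23.826″.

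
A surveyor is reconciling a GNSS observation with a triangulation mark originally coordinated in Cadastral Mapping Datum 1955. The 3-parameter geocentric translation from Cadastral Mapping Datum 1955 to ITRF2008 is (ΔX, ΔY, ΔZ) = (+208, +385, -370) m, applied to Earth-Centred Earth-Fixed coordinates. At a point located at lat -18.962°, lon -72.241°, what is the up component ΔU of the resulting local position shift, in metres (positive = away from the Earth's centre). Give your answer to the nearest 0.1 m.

The local up (radial) axis is (cos φ cos λ, cos φ sin λ, sin φ), giving ΔU = 60.000 − 346.757 + 120.228 = -166.53 m.

ΔU = -166.5 m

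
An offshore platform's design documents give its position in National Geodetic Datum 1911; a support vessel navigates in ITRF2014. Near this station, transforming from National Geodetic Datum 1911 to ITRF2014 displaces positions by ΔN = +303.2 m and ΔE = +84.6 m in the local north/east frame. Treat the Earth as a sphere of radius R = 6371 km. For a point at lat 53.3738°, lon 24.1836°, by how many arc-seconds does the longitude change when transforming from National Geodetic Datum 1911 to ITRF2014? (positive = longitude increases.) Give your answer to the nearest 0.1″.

At latitude 53.3738°, cos φ = 0.596592.
One radian of longitude at latitude φ spans R cos φ, so Δλ = ΔE / (R cos φ) = 84.6 / (6371000 × 0.596592) = 2.2258e-05 rad = 4.591″.

Δλ = 4.6″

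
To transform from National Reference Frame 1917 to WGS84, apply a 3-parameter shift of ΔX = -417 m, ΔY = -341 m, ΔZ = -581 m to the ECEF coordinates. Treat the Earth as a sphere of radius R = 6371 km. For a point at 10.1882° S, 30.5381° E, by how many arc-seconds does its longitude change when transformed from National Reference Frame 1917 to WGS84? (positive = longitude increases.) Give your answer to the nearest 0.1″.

Δλ = -2.7″

sin φ = -0.176882, cos φ = 0.984232, sin λ = 0.508111, cos λ = 0.861291.
East component: ΔE = −sin λ·ΔX + cos λ·ΔY = −(0.508111)(-417) + (0.861291)(-341) = -81.82 m.
1° of latitude spans πR/180 = 111195 m; at latitude φ, 1° of longitude spans that × cos φ = 109441.6 m, so Δλ = -81.82 / 109441.6 × 3600 = -2.691″.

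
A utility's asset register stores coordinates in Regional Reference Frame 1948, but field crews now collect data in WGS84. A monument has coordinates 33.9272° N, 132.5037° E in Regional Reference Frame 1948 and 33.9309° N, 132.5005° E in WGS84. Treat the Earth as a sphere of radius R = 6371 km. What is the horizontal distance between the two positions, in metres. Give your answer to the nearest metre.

506 m

Δφ = 33.9309° − 33.9272° = +0.0037°; Δλ = 132.5005° − 132.5037° = -0.0032°.
1° along a meridian = πR/180 = 111195 m.
ΔN = Δφ × 111195 = 411.4 m; ΔE = Δλ × 111195 × cos(33.9272°) = -0.0032 × 111195 × 0.829747 = -295.2 m.
Distance = √(ΔE² + ΔN²) = √((-295.2)² + 411.4²) = 506.4 m.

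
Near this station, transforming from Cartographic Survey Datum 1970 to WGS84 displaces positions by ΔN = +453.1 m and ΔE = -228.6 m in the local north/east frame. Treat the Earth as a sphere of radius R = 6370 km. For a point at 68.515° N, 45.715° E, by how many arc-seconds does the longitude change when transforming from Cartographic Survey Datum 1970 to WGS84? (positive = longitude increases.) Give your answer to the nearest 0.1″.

At latitude 68.515°, cos φ = 0.366258.
One radian of longitude at latitude φ spans R cos φ, so Δλ = ΔE / (R cos φ) = -228.6 / (6370000 × 0.366258) = -9.7983e-05 rad = -20.210″.

Δλ = -20.2″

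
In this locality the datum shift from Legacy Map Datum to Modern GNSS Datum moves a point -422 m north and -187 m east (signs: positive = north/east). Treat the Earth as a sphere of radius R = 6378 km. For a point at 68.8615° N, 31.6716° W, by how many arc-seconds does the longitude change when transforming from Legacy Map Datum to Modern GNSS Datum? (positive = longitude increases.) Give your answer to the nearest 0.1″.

At latitude 68.8615°, cos φ = 0.360624.
One radian of longitude at latitude φ spans R cos φ, so Δλ = ΔE / (R cos φ) = -187.0 / (6378000 × 0.360624) = -8.1302e-05 rad = -16.770″.

Δλ = -16.8″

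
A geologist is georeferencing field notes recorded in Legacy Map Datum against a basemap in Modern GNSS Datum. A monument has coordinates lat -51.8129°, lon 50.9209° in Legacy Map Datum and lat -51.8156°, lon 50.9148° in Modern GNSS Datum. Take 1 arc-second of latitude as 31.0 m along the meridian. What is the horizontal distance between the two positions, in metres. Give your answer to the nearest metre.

Δφ = -51.8156° − -51.8129° = -0.0027°; Δλ = 50.9148° − 50.9209° = -0.0061°.
1° of latitude = 3600 × 31.00 = 111600 m.
ΔN = Δφ × 111600 = -301.3 m; ΔE = Δλ × 111600 × cos(-51.8129°) = -0.0061 × 111600 × 0.618231 = -420.9 m.
Distance = √(ΔE² + ΔN²) = √((-420.9)² + (-301.3)²) = 517.6 m.

518 m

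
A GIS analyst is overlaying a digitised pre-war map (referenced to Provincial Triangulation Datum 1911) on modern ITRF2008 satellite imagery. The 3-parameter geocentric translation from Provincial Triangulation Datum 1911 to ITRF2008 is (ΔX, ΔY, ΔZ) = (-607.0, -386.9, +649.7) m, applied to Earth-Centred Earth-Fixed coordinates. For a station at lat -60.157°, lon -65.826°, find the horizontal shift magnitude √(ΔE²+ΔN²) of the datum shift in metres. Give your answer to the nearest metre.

824 m

The local east axis at (φ, λ) is (−sin λ, cos λ, 0), so ΔE = −sin(-65.826°)·(-607.0) + cos(-65.826°)·(-386.9) = -712.21 m.
The local north axis is (−sin φ cos λ, −sin φ sin λ, cos φ), giving ΔN = -215.609 + 306.164 + 323.307 = 413.86 m.
Horizontal magnitude = √(ΔE² + ΔN²) = √((-712.21)² + 413.86²) = 823.73 m.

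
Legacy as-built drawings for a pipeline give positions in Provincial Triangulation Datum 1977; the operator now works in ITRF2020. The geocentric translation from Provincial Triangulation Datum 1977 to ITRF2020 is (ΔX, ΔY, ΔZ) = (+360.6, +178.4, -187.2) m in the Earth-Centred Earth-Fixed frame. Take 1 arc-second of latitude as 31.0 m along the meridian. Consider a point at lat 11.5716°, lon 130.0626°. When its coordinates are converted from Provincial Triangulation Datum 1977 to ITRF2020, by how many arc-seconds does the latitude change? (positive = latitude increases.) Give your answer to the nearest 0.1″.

sin φ = 0.200592, cos φ = 0.979675, sin λ = 0.765342, cos λ = -0.643624.
North component: ΔN = −sin φ cos λ·ΔX − sin φ sin λ·ΔY + cos φ·ΔZ = −(0.200592)(-0.643624)(360.6) − (0.200592)(0.765342)(178.4) + (0.979675)(-187.2) = -164.23 m.
1° of latitude spans 3600 × 31.00 = 111600 m, so Δφ = -164.23 / 111600 × 3600 = -5.298″.

Δφ = -5.3″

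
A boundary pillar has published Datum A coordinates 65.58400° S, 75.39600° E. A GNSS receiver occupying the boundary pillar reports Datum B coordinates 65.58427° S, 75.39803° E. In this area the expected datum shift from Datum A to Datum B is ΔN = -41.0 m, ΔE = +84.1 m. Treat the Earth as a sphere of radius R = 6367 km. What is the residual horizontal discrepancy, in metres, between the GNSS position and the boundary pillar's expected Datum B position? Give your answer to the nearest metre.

14 m

Observed coordinate differences: Δφ = -0.00027°, Δλ = +0.00203°.
Converting to metres (1° lat = 111125 m, cos φ = 0.413359): observed ΔN = -30.0 m, observed ΔE = 93.2 m.
Subtracting the expected shift leaves a residual of -30.0 − (-41.0) = 11.0 m north and 93.2 − (84.1) = 9.1 m east.
Residual distance = √(11.0² + 9.1²) = 14.3 m.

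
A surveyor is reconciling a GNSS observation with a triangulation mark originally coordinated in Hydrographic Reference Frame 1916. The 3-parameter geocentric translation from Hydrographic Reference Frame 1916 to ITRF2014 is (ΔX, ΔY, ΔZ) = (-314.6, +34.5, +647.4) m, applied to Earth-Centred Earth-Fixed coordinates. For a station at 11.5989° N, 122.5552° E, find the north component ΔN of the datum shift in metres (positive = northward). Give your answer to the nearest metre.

At φ = 11.5989°, λ = 122.5552°: sin φ = 0.201059, cos φ = 0.979579, sin λ = 0.842873, cos λ = -0.538112.
ΔN = −sin φ cos λ·ΔX − sin φ sin λ·ΔY + cos φ·ΔZ = −(0.201059)(-0.538112)(-314.6) − (0.201059)(0.842873)(34.5) + (0.979579)(647.4) = 594.30 m.

ΔN = 594 m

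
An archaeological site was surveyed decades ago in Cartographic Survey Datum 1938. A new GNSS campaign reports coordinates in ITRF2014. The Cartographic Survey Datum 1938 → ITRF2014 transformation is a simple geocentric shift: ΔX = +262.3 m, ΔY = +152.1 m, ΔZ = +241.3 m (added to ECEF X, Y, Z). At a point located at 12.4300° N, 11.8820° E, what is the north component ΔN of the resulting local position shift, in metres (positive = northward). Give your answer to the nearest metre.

ΔN = 174 m

At φ = 12.4300°, λ = 11.8820°: sin φ = 0.215247, cos φ = 0.976560, sin λ = 0.205897, cos λ = 0.978574.
ΔN = −sin φ cos λ·ΔX − sin φ sin λ·ΔY + cos φ·ΔZ = −(0.215247)(0.978574)(262.3) − (0.215247)(0.205897)(152.1) + (0.976560)(241.3) = 173.65 m.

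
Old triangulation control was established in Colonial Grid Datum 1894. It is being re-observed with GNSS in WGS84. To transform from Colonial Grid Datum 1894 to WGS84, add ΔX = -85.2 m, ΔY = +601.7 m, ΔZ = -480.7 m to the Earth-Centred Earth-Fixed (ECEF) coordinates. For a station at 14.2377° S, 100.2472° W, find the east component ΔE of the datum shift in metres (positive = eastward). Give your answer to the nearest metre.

ΔE = -191 m

At φ = -14.2377°, λ = -100.2472°: sin φ = -0.245945, cos φ = 0.969284, sin λ = -0.984049, cos λ = -0.177895.
ΔE = −sin λ·ΔX + cos λ·ΔY = −(-0.984049)·(-85.2) + (-0.177895)·(601.7) = -190.88 m.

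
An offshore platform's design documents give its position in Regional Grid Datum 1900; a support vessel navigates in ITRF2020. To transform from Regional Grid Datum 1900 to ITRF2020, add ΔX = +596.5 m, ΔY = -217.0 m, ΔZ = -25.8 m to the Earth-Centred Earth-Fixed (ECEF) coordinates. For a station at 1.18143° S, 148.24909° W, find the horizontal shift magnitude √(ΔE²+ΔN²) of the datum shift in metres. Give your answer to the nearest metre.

500 m

At φ = -1.18143°, λ = -148.24909°: sin φ = -0.020618, cos φ = 0.999787, sin λ = -0.526227, cos λ = -0.850344.
ΔE = −sin λ·ΔX + cos λ·ΔY = −(-0.526227)·(596.5) + (-0.850344)·(-217.0) = 498.42 m.
ΔN = −sin φ cos λ·ΔX − sin φ sin λ·ΔY + cos φ·ΔZ = −(-0.020618)(-0.850344)(596.5) − (-0.020618)(-0.526227)(-217.0) + (0.999787)(-25.8) = -33.90 m.
Horizontal magnitude = √(ΔE² + ΔN²) = √(498.42² + (-33.90)²) = 499.57 m.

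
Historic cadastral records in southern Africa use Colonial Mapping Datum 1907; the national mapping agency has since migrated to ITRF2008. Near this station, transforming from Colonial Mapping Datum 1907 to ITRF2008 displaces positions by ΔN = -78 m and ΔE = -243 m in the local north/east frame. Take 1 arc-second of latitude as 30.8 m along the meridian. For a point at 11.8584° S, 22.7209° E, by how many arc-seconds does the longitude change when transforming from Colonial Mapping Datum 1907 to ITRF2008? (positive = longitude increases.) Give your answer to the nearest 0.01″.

At latitude -11.8584°, cos φ = 0.978658.
1″ of longitude at this latitude = 30.80 × cos φ = 30.1427 m, so Δλ = -243.0 / 30.1427 = -8.062″.

Δλ = -8.06″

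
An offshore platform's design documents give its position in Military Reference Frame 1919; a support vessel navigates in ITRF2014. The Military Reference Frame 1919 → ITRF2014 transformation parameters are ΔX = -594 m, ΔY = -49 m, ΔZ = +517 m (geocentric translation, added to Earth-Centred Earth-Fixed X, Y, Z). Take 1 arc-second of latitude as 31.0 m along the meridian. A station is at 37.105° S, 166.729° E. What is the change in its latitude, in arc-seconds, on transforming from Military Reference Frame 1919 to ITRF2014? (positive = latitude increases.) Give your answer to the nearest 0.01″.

sin φ = -0.603278, cos φ = 0.797531, sin λ = 0.229557, cos λ = -0.973295.
North component: ΔN = −sin φ cos λ·ΔX − sin φ sin λ·ΔY + cos φ·ΔZ = −(-0.603278)(-0.973295)(-594) − (-0.603278)(0.229557)(-49) + (0.797531)(517) = 754.32 m.
1° of latitude spans 3600 × 31.00 = 111600 m, so Δφ = 754.32 / 111600 × 3600 = 24.333″.

Δφ = 24.33″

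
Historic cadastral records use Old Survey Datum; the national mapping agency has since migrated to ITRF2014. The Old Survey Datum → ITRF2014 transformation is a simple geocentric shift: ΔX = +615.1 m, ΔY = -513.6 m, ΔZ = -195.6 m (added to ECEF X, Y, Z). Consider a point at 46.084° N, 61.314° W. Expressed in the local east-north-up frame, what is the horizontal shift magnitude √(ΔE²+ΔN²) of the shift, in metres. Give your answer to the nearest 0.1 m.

734.0 m

The local east axis at (φ, λ) is (−sin λ, cos λ, 0), so ΔE = −sin(-61.314°)·615.1 + cos(-61.314°)·(-513.6) = 293.07 m.
The local north axis is (−sin φ cos λ, −sin φ sin λ, cos φ), giving ΔN = -212.688 − 324.566 − 135.669 = -672.92 m.
Horizontal magnitude = √(ΔE² + ΔN²) = √(293.07² + (-672.92)²) = 733.97 m.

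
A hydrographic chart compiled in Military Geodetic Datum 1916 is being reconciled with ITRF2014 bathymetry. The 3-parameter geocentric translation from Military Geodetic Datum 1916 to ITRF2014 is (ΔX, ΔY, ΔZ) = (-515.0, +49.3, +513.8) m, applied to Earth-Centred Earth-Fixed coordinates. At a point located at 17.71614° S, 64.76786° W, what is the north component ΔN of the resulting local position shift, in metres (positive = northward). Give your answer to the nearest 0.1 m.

ΔN = 409.1 m

The local north axis is (−sin φ cos λ, −sin φ sin λ, cos φ), giving ΔN = -66.806 − 13.571 + 489.433 = 409.06 m.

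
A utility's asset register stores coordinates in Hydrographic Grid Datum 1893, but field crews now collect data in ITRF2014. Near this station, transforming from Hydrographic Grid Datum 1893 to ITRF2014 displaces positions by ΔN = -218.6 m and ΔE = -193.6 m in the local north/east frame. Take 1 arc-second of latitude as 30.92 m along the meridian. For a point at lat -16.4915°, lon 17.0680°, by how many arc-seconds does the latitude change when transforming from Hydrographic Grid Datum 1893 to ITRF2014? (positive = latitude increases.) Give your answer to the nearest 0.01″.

Δφ = -7.07″

1″ of latitude = 30.92 m, so Δφ = -218.6 / 30.92 = -7.070″.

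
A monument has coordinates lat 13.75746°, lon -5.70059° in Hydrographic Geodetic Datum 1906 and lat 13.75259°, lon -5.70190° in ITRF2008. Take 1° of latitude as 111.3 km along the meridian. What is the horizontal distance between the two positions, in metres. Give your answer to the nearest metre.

560 m

Δφ = 13.75259° − 13.75746° = -0.00487°; Δλ = -5.70190° − -5.70059° = -0.00131°.
ΔN = Δφ × 111300 = -542.0 m; ΔE = Δλ × 111300 × cos(13.75746°) = -0.00131 × 111300 × 0.971311 = -141.6 m.
Distance = √(ΔE² + ΔN²) = √((-141.6)² + (-542.0)²) = 560.2 m.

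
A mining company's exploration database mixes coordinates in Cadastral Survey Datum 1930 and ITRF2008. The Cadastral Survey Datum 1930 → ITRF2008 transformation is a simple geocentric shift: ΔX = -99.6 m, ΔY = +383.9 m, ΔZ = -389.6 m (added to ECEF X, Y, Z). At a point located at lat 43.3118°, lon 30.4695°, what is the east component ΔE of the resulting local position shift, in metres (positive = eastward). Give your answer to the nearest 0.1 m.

ΔE = 381.4 m

At φ = 43.3118°, λ = 30.4695°: sin φ = 0.685968, cos φ = 0.727631, sin λ = 0.507080, cos λ = 0.861899.
ΔE = −sin λ·ΔX + cos λ·ΔY = −(0.507080)·(-99.6) + (0.861899)·(383.9) = 381.39 m.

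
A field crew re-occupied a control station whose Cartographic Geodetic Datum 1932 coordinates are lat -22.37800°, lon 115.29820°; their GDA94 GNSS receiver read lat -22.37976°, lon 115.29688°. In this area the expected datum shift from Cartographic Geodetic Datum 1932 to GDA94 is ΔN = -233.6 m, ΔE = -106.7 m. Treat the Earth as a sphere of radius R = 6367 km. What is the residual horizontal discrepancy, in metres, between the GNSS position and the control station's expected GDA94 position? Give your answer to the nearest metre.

48 m

Observed coordinate differences: Δφ = -0.00176°, Δλ = -0.00132°.
Converting to metres (1° lat = 111125 m, cos φ = 0.924692): observed ΔN = -195.6 m, observed ΔE = -135.6 m.
Subtracting the expected shift leaves a residual of -195.6 − (-233.6) = 38.0 m north and -135.6 − (-106.7) = -28.9 m east.
Residual distance = √(38.0² + (-28.9)²) = 47.8 m.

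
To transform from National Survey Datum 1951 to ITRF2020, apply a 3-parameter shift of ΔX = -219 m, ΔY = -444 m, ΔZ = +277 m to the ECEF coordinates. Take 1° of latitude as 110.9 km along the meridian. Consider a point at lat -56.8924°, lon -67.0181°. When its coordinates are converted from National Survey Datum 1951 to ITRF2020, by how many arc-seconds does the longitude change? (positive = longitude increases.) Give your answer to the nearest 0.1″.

sin φ = -0.837646, cos φ = 0.546213, sin λ = -0.920628, cos λ = 0.390440.
East component: ΔE = −sin λ·ΔX + cos λ·ΔY = −(-0.920628)(-219) + (0.390440)(-444) = -374.97 m.
1° of latitude spans 110900 m; at latitude φ, 1° of longitude spans that × cos φ = 60575.0 m, so Δλ = -374.97 / 60575.0 × 3600 = -22.285″.

Δλ = -22.3″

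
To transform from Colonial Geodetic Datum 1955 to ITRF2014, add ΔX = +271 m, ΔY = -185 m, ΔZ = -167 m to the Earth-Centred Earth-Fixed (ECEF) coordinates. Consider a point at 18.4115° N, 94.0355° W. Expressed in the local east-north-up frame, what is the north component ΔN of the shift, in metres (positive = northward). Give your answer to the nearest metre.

The local north axis is (−sin φ cos λ, −sin φ sin λ, cos φ), giving ΔN = 6.024 − 58.285 − 158.452 = -210.71 m.

ΔN = -211 m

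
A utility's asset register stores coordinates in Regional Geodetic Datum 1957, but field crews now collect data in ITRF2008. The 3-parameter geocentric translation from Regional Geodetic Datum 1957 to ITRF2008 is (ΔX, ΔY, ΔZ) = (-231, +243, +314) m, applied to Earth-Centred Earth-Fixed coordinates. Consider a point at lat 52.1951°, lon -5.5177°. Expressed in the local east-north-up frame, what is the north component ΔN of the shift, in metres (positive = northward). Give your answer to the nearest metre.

ΔN = 393 m

The local north axis is (−sin φ cos λ, −sin φ sin λ, cos φ), giving ΔN = 181.668 + 18.461 + 192.474 = 392.60 m.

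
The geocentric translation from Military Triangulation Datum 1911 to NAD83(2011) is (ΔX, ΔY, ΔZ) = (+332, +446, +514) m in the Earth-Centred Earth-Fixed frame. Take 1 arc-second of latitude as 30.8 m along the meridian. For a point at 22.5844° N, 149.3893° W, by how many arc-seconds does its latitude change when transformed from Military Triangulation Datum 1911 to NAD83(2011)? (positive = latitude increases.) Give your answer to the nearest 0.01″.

sin φ = 0.384044, cos φ = 0.923315, sin λ = -0.509202, cos λ = -0.860647.
North component: ΔN = −sin φ cos λ·ΔX − sin φ sin λ·ΔY + cos φ·ΔZ = −(0.384044)(-0.860647)(332) − (0.384044)(-0.509202)(446) + (0.923315)(514) = 671.54 m.
1° of latitude spans 3600 × 30.80 = 110880 m, so Δφ = 671.54 / 110880 × 3600 = 21.803″.

Δφ = 21.80″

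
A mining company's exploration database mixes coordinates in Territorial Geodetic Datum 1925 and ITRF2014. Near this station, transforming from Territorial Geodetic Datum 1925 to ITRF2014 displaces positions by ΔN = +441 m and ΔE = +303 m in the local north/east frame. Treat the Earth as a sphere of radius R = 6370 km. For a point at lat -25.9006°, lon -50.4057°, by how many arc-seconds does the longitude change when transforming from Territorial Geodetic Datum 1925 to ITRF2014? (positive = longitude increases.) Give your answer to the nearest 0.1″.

At latitude -25.9006°, cos φ = 0.899553.
One radian of longitude at latitude φ spans R cos φ, so Δλ = ΔE / (R cos φ) = 303.0 / (6370000 × 0.899553) = 5.2878e-05 rad = 10.907″.

Δλ = 10.9″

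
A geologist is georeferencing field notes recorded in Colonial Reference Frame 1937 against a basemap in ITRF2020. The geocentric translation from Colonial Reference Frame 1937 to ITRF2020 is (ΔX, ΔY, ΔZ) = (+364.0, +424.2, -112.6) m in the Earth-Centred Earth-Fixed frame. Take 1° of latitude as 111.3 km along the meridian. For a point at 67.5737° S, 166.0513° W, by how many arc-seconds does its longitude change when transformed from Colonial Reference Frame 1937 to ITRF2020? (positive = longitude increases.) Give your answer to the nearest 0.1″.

sin φ = -0.924371, cos φ = 0.381495, sin λ = -0.241053, cos λ = -0.970512.
East component: ΔE = −sin λ·ΔX + cos λ·ΔY = −(-0.241053)(364.0) + (-0.970512)(424.2) = -323.95 m.
1° of latitude spans 111300 m; at latitude φ, 1° of longitude spans that × cos φ = 42460.4 m, so Δλ = -323.95 / 42460.4 × 3600 = -27.466″.

Δλ = -27.5″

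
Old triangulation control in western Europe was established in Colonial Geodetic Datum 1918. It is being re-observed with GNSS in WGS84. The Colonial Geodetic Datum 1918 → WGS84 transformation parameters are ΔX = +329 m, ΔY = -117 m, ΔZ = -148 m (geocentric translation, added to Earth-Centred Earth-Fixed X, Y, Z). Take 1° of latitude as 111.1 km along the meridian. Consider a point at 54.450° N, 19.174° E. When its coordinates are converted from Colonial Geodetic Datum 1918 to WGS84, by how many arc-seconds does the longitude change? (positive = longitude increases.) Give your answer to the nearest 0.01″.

Δλ = -12.18″

sin φ = 0.813608, cos φ = 0.581413, sin λ = 0.328438, cos λ = 0.944526.
East component: ΔE = −sin λ·ΔX + cos λ·ΔY = −(0.328438)(329) + (0.944526)(-117) = -218.57 m.
1° of latitude spans 111100 m; at latitude φ, 1° of longitude spans that × cos φ = 64595.0 m, so Δλ = -218.57 / 64595.0 × 3600 = -12.181″.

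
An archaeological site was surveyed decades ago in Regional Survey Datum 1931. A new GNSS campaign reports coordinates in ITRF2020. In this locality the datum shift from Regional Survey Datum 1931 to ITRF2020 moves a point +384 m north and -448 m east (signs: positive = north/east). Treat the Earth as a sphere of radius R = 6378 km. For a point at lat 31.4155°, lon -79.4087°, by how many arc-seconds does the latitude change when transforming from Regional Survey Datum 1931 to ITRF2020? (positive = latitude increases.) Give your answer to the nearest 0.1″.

Δφ = 12.4″

On a sphere of radius R, 1 rad of latitude = R, so Δφ = ΔN / R = 384.0 / 6378000 = 6.0207e-05 rad = 12.419″.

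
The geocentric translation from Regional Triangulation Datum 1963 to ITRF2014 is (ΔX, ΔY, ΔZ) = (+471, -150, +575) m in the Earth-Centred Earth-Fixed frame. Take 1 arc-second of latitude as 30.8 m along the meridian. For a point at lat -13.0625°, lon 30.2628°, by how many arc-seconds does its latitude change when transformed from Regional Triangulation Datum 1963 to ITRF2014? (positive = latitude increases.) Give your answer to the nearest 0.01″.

sin φ = -0.226014, cos φ = 0.974124, sin λ = 0.503967, cos λ = 0.863723.
North component: ΔN = −sin φ cos λ·ΔX − sin φ sin λ·ΔY + cos φ·ΔZ = −(-0.226014)(0.863723)(471) − (-0.226014)(0.503967)(-150) + (0.974124)(575) = 634.98 m.
1° of latitude spans 3600 × 30.80 = 110880 m, so Δφ = 634.98 / 110880 × 3600 = 20.616″.

Δφ = 20.62″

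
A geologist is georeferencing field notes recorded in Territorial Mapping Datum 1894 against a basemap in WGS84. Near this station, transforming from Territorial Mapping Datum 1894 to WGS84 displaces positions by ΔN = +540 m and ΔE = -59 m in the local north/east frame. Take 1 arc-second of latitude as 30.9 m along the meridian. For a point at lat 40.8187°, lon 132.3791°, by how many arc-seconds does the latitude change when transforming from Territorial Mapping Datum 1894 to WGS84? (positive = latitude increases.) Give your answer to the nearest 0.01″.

1″ of latitude = 30.90 m, so Δφ = 540.0 / 30.90 = 17.476″.

Δφ = 17.48″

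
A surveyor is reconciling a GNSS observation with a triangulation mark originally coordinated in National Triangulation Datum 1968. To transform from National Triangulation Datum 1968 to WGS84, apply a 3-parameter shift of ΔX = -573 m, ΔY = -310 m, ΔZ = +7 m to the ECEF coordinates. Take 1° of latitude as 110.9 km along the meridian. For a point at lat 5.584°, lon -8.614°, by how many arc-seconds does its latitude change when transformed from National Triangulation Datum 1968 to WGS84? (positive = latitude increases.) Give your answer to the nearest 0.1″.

Δφ = 1.9″

sin φ = 0.097305, cos φ = 0.995255, sin λ = -0.149777, cos λ = 0.988720.
North component: ΔN = −sin φ cos λ·ΔX − sin φ sin λ·ΔY + cos φ·ΔZ = −(0.097305)(0.988720)(-573) − (0.097305)(-0.149777)(-310) + (0.995255)(7) = 57.58 m.
1° of latitude spans 110900 m, so Δφ = 57.58 / 110900 × 3600 = 1.869″.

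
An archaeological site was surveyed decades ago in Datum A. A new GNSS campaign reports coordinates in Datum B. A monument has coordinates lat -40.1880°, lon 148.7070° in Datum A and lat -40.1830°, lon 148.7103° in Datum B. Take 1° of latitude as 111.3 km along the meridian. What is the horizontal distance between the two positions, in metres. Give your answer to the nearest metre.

Δφ = -40.1830° − -40.1880° = +0.0050°; Δλ = 148.7103° − 148.7070° = +0.0033°.
ΔN = Δφ × 111300 = 556.5 m; ΔE = Δλ × 111300 × cos(-40.1880°) = +0.0033 × 111300 × 0.763931 = 280.6 m.
Distance = √(ΔE² + ΔN²) = √(280.6² + 556.5²) = 623.2 m.

623 m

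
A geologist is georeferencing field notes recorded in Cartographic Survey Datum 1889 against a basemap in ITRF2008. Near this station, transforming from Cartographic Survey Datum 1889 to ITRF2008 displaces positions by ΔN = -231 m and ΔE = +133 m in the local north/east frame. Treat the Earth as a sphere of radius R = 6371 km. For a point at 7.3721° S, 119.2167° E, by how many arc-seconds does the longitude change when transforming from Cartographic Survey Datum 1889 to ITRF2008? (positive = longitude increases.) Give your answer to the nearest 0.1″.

Δλ = 4.3″

At latitude -7.3721°, cos φ = 0.991734.
One radian of longitude at latitude φ spans R cos φ, so Δλ = ΔE / (R cos φ) = 133.0 / (6371000 × 0.991734) = 2.1050e-05 rad = 4.342″.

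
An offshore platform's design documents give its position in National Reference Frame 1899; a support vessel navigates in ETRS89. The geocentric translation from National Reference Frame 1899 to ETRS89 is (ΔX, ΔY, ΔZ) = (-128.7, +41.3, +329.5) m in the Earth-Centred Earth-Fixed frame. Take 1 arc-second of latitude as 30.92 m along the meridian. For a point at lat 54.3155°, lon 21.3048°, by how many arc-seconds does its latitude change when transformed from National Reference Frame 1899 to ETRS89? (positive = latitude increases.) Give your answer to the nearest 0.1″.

Δφ = 9.0″

sin φ = 0.812241, cos φ = 0.583322, sin λ = 0.363329, cos λ = 0.931661.
North component: ΔN = −sin φ cos λ·ΔX − sin φ sin λ·ΔY + cos φ·ΔZ = −(0.812241)(0.931661)(-128.7) − (0.812241)(0.363329)(41.3) + (0.583322)(329.5) = 277.41 m.
1° of latitude spans 3600 × 30.92 = 111312 m, so Δφ = 277.41 / 111312 × 3600 = 8.972″.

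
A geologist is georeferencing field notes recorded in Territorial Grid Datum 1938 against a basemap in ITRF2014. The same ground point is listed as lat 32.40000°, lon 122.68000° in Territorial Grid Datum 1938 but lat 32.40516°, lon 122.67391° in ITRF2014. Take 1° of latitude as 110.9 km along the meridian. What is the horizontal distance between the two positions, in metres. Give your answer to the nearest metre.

Δφ = 32.40516° − 32.40000° = +0.00516°; Δλ = 122.67391° − 122.68000° = -0.00609°.
ΔN = Δφ × 110900 = 572.2 m; ΔE = Δλ × 110900 × cos(32.40000°) = -0.00609 × 110900 × 0.844328 = -570.2 m.
Distance = √(ΔE² + ΔN²) = √((-570.2)² + 572.2²) = 807.9 m.

808 m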